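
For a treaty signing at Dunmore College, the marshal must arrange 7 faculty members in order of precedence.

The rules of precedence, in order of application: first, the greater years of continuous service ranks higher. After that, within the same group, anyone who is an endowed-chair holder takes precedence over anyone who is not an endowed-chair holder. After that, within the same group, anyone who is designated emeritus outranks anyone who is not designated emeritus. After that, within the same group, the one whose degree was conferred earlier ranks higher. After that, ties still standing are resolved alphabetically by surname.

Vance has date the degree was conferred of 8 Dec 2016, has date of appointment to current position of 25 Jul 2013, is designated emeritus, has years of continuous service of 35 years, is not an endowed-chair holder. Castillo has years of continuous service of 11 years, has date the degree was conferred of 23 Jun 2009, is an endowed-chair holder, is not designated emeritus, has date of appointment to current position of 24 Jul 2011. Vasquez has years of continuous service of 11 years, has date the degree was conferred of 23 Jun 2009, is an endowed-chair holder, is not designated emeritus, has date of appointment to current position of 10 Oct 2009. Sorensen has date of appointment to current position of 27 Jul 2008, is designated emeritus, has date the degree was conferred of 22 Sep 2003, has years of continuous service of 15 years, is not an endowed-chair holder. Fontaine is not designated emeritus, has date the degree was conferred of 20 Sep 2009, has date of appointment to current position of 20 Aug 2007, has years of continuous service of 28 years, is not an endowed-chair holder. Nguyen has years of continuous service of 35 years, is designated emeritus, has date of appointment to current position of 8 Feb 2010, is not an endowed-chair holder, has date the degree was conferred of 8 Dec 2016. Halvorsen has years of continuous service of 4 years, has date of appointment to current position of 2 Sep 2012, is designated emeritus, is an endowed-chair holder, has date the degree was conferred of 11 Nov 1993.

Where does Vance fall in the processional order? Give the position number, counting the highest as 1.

2

By years of continuous service (higher first): Nguyen and Vance (both 35 years); then Fontaine (28 years); then Sorensen (15 years); then Castillo and Vasquez (both 11 years); then Halvorsen (4 years).
Nguyen and Vance are each not an endowed-chair holder, so the next rule applies.
Nguyen and Vance are each designated emeritus, so the next rule applies.
Nguyen and Vance both have date the degree was conferred 8 Dec 2016, so the next rule applies.
Among Nguyen and Vance, alphabetically by surname: Nguyen before Vance.
Castillo and Vasquez are each an endowed-chair holder, so the next rule applies.
Castillo and Vasquez are each not designated emeritus, so the next rule applies.
Castillo and Vasquez both have date the degree was conferred 23 Jun 2009, so the next rule applies.
Among Castillo and Vasquez, alphabetically by surname: Castillo before Vasquez.
Order: Nguyen, Vance, Fontaine, Sorensen, Castillo, Vasquez, Halvorsen. So position 2.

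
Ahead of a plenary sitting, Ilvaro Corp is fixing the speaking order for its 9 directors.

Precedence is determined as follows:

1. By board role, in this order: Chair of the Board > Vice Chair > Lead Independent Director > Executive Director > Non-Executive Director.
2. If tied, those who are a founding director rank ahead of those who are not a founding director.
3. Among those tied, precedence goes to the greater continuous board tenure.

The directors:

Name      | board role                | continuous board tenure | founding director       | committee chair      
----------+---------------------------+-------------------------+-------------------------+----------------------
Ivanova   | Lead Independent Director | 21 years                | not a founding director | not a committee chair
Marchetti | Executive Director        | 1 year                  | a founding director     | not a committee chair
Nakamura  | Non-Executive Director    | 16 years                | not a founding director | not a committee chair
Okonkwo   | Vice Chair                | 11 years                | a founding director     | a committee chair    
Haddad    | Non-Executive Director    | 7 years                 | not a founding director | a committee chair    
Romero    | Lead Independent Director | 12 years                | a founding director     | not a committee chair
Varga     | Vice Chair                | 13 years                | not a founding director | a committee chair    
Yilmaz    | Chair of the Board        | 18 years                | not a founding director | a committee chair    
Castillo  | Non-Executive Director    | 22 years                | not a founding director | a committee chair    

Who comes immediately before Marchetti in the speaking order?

Ivanova

By board role: Yilmaz (Chair of the Board); then Okonkwo and Varga (Vice Chair); then Romero and Ivanova (Lead Independent Director); then Marchetti (Executive Director); then Castillo, Nakamura and Haddad (Non-Executive Director).
Among Okonkwo and Varga, a founding director before not a founding director: Okonkwo (a founding director) before Varga (not a founding director).
Among Romero and Ivanova, a founding director before not a founding director: Romero (a founding director) before Ivanova (not a founding director).
Castillo, Nakamura and Haddad are each not a founding director, so the next rule applies.
Among Castillo, Nakamura and Haddad, by continuous board tenure (higher first): Castillo (22 years) before Nakamura (16 years) before Haddad (7 years).
Order: Yilmaz, Okonkwo, Varga, Romero, Ivanova, Marchetti, Castillo, Nakamura, Haddad.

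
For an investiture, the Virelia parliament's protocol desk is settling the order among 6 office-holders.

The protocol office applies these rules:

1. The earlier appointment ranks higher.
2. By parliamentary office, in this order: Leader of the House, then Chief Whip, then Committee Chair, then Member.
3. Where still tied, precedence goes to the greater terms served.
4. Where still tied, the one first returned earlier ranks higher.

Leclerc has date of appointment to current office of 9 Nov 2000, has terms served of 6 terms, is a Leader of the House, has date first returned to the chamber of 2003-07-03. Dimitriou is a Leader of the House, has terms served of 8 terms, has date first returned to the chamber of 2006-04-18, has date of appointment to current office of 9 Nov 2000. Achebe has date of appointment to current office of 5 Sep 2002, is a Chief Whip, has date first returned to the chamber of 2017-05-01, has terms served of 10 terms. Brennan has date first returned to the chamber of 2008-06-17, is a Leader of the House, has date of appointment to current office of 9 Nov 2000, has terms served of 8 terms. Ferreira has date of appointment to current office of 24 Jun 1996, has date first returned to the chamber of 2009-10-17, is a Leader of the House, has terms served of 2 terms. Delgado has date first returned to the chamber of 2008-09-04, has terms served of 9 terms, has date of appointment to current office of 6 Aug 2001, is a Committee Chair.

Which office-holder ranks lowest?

Achebe

By date of appointment to current office (earlier first): Ferreira (24 Jun 1996); then Dimitriou, Brennan and Leclerc (each 9 Nov 2000); then Delgado (6 Aug 2001); then Achebe (5 Sep 2002).
Dimitriou, Brennan and Leclerc are each Leader of the House, so the next rule applies.
Among Dimitriou, Brennan and Leclerc, by terms served (higher first): Dimitriou and Brennan (8 terms) before Leclerc (6 terms).
Among Dimitriou and Brennan, by date first returned to the chamber (earlier first): Dimitriou (2006-04-18) before Brennan (2008-06-17).
Order: Ferreira, Dimitriou, Brennan, Leclerc, Delgado, Achebe.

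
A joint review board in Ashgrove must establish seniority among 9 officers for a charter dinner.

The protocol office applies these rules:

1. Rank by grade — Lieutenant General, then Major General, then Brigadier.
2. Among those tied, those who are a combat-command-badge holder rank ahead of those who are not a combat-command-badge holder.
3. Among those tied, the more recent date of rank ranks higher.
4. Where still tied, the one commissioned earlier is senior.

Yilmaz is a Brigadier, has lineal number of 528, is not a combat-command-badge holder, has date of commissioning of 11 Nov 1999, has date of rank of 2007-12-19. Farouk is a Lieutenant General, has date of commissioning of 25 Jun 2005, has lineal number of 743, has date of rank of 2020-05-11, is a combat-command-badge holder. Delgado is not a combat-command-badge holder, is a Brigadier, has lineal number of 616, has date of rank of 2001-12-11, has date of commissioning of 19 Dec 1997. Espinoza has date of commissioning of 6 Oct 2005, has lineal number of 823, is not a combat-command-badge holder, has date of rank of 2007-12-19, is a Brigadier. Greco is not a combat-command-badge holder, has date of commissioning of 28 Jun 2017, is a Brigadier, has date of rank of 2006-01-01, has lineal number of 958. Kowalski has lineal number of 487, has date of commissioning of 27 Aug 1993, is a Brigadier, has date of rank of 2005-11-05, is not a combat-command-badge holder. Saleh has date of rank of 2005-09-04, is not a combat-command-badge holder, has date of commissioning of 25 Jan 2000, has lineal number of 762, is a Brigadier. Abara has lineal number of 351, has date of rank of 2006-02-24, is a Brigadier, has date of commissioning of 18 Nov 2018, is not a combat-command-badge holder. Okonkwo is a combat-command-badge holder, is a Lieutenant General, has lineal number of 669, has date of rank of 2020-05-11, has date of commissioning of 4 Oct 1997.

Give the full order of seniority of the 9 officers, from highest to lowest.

Okonkwo, Farouk, Yilmaz, Espinoza, Abara, Greco, Kowalski, Saleh, Delgado

By grade: Okonkwo and Farouk (Lieutenant General); then Yilmaz, Espinoza, Abara, Greco, Kowalski, Saleh and Delgado (Brigadier).
Okonkwo and Farouk are each a combat-command-badge holder, so the next rule applies.
Okonkwo and Farouk both have date of rank 2020-05-11, so the next rule applies.
Among Okonkwo and Farouk, by date of commissioning (earlier first): Okonkwo (4 Oct 1997) before Farouk (25 Jun 2005).
Yilmaz, Espinoza, Abara, Greco, Kowalski, Saleh and Delgado are each not a combat-command-badge holder, so the next rule applies.
Among Yilmaz, Espinoza, Abara, Greco, Kowalski, Saleh and Delgado, by date of rank (later first): Yilmaz and Espinoza (2007-12-19) before Abara (2006-02-24) before Greco (2006-01-01) before Kowalski (2005-11-05) before Saleh (2005-09-04) before Delgado (2001-12-11).
Among Yilmaz and Espinoza, by date of commissioning (earlier first): Yilmaz (11 Nov 1999) before Espinoza (6 Oct 2005).
Full order: Okonkwo, Farouk, Yilmaz, Espinoza, Abara, Greco, Kowalski, Saleh, Delgado.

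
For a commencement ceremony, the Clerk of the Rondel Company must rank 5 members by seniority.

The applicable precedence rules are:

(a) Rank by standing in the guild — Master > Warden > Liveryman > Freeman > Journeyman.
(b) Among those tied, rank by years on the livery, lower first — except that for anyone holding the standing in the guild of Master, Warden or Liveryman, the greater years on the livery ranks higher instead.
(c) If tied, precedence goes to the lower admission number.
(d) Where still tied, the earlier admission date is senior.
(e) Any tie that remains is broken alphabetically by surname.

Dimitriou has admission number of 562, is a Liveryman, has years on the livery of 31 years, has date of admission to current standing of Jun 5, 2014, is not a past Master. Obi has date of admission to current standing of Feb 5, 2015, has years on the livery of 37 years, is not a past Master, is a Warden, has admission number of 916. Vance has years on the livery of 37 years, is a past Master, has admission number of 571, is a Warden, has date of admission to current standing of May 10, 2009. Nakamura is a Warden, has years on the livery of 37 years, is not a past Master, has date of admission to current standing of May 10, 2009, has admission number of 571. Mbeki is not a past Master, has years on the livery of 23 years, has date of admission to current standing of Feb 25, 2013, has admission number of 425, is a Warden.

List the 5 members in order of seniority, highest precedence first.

Nakamura, Vance, Obi, Mbeki, Dimitriou

By standing in the guild: Nakamura, Vance, Obi and Mbeki (Warden); then Dimitriou (Liveryman).
Among Nakamura, Vance, Obi and Mbeki, by years on the livery (higher first) (reversed rule for this group): Nakamura, Vance and Obi (37 years) before Mbeki (23 years).
Among Nakamura, Vance and Obi, by admission number (lower first): Nakamura and Vance (571) before Obi (916).
Nakamura and Vance both have date of admission to current standing May 10, 2009, so the next rule applies.
Among Nakamura and Vance, alphabetically by surname: Nakamura before Vance.
Full order: Nakamura, Vance, Obi, Mbeki, Dimitriou.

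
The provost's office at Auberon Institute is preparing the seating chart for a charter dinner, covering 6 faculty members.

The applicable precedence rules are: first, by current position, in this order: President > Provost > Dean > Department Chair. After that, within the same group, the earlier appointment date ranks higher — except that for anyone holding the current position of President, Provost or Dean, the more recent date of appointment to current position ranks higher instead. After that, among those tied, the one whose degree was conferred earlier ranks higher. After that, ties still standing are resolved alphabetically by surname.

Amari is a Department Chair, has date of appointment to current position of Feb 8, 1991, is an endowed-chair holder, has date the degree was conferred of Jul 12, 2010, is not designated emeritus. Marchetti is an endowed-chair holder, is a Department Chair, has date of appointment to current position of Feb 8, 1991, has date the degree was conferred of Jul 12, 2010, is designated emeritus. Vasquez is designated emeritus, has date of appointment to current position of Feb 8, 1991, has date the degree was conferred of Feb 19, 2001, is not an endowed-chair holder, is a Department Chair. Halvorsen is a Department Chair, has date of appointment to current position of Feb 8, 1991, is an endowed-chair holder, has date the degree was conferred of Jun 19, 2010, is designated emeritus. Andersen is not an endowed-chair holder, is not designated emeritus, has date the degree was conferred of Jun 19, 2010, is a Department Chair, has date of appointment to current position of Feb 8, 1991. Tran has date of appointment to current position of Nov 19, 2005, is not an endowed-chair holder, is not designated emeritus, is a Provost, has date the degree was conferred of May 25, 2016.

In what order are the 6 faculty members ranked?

Tran, Vasquez, Andersen, Halvorsen, Amari, Marchetti

By current position: Tran (Provost); then Vasquez, Andersen, Halvorsen, Amari and Marchetti (Department Chair).
Vasquez, Andersen, Halvorsen, Amari and Marchetti all have date of appointment to current position Feb 8, 1991, so the next rule applies.
Among Vasquez, Andersen, Halvorsen, Amari and Marchetti, by date the degree was conferred (earlier first): Vasquez (Feb 19, 2001) before Andersen and Halvorsen (Jun 19, 2010) before Amari and Marchetti (Jul 12, 2010).
Among Andersen and Halvorsen, alphabetically by surname: Andersen before Halvorsen.
Among Amari and Marchetti, alphabetically by surname: Amari before Marchetti.
Full order: Tran, Vasquez, Andersen, Halvorsen, Amari, Marchetti.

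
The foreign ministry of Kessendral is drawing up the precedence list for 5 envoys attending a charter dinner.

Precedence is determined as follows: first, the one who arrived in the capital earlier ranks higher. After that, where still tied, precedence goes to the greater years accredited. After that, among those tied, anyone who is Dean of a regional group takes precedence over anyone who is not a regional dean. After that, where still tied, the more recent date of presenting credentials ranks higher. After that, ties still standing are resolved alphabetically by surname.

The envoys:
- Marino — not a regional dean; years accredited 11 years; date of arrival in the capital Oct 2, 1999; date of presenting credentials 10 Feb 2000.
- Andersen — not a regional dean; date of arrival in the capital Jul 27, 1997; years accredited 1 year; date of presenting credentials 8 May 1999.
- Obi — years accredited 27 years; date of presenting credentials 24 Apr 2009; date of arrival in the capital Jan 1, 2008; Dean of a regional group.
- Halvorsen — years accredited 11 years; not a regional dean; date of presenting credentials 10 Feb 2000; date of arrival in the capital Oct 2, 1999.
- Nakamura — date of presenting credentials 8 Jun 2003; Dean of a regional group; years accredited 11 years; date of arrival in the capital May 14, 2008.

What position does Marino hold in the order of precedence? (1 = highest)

By date of arrival in the capital (earlier first): Andersen (Jul 27, 1997); then Halvorsen and Marino (both Oct 2, 1999); then Obi (Jan 1, 2008); then Nakamura (May 14, 2008).
Halvorsen and Marino both have years accredited 11 years, so the next rule applies.
Halvorsen and Marino are each not a regional dean, so the next rule applies.
Halvorsen and Marino both have date of presenting credentials 10 Feb 2000, so the next rule applies.
Among Halvorsen and Marino, alphabetically by surname: Halvorsen before Marino.
Order: Andersen, Halvorsen, Marino, Obi, Nakamura. So position 3.

3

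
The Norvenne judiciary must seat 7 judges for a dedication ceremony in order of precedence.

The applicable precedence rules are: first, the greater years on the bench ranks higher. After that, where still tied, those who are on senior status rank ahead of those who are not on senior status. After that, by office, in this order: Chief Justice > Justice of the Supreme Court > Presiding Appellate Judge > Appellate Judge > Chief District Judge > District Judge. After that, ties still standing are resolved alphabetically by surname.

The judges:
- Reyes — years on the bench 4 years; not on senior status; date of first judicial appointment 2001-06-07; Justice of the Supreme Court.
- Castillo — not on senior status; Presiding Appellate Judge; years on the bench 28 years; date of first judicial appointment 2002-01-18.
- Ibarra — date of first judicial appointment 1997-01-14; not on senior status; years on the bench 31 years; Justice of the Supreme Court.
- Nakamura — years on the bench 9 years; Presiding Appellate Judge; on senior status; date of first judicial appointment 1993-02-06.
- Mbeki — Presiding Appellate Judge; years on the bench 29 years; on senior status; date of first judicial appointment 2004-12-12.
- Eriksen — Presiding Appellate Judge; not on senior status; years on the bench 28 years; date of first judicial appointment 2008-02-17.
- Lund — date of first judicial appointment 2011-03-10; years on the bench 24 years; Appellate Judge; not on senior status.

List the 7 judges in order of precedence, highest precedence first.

Ibarra, Mbeki, Castillo, Eriksen, Lund, Nakamura, Reyes

By years on the bench (higher first): Ibarra (31 years); then Mbeki (29 years); then Castillo and Eriksen (both 28 years); then Lund (24 years); then Nakamura (9 years); then Reyes (4 years).
Castillo and Eriksen are each not on senior status, so the next rule applies.
Castillo and Eriksen are each Presiding Appellate Judge, so the next rule applies.
Among Castillo and Eriksen, alphabetically by surname: Castillo before Eriksen.
Full order: Ibarra, Mbeki, Castillo, Eriksen, Lund, Nakamura, Reyes.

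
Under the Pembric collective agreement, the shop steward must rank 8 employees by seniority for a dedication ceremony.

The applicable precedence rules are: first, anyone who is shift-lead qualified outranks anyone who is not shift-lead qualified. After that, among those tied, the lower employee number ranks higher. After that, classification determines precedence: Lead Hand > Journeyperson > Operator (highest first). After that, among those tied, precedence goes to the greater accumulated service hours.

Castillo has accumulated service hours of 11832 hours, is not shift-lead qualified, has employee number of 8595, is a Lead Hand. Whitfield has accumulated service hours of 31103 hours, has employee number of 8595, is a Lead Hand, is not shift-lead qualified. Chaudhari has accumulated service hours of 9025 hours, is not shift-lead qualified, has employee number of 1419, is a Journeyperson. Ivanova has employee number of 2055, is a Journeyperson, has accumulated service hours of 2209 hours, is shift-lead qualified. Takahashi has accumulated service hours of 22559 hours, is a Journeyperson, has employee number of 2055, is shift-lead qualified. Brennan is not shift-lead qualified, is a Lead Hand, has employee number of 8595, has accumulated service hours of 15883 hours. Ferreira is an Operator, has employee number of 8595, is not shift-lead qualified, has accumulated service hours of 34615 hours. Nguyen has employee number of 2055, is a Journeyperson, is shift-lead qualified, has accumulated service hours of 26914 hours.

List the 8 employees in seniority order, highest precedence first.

Nguyen, Takahashi, Ivanova, Chaudhari, Whitfield, Brennan, Castillo, Ferreira

By the first rule: Nguyen, Takahashi and Ivanova (each shift-lead qualified); then Chaudhari, Whitfield, Brennan, Castillo and Ferreira (each not shift-lead qualified).
Nguyen, Takahashi and Ivanova all have employee number 2055, so the next rule applies.
Nguyen, Takahashi and Ivanova are each Journeyperson, so the next rule applies.
Among Nguyen, Takahashi and Ivanova, by accumulated service hours (higher first): Nguyen (26914 hours) before Takahashi (22559 hours) before Ivanova (2209 hours).
Among Chaudhari, Whitfield, Brennan, Castillo and Ferreira, by employee number (lower first): Chaudhari (1419) before Whitfield, Brennan, Castillo and Ferreira (8595).
Among Whitfield, Brennan, Castillo and Ferreira, by classification: Whitfield, Brennan and Castillo (Lead Hand) before Ferreira (Operator).
Among Whitfield, Brennan and Castillo, by accumulated service hours (higher first): Whitfield (31103 hours) before Brennan (15883 hours) before Castillo (11832 hours).
Full order: Nguyen, Takahashi, Ivanova, Chaudhari, Whitfield, Brennan, Castillo, Ferreira.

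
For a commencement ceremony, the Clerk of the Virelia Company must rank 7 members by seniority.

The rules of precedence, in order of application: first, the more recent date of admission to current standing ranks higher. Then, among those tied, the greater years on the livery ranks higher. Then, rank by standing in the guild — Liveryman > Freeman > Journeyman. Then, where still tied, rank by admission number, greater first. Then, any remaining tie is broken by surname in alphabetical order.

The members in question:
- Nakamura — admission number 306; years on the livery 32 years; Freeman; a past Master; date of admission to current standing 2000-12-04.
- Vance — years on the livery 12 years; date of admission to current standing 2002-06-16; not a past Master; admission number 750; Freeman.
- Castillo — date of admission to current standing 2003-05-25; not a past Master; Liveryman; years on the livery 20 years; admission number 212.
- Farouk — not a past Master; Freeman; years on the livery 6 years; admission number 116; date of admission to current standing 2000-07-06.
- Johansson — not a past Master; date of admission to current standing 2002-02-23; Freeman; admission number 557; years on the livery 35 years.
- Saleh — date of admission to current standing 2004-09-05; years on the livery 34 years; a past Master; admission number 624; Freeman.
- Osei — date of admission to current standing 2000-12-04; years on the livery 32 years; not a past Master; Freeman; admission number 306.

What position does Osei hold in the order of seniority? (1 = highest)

6

By date of admission to current standing (later first): Saleh (2004-09-05); then Castillo (2003-05-25); then Vance (2002-06-16); then Johansson (2002-02-23); then Nakamura and Osei (both 2000-12-04); then Farouk (2000-07-06).
Nakamura and Osei both have years on the livery 32 years, so the next rule applies.
Nakamura and Osei are each Freeman, so the next rule applies.
Nakamura and Osei both have admission number 306, so the next rule applies.
Among Nakamura and Osei, alphabetically by surname: Nakamura before Osei.
Order: Saleh, Castillo, Vance, Johansson, Nakamura, Osei, Farouk. So position 6.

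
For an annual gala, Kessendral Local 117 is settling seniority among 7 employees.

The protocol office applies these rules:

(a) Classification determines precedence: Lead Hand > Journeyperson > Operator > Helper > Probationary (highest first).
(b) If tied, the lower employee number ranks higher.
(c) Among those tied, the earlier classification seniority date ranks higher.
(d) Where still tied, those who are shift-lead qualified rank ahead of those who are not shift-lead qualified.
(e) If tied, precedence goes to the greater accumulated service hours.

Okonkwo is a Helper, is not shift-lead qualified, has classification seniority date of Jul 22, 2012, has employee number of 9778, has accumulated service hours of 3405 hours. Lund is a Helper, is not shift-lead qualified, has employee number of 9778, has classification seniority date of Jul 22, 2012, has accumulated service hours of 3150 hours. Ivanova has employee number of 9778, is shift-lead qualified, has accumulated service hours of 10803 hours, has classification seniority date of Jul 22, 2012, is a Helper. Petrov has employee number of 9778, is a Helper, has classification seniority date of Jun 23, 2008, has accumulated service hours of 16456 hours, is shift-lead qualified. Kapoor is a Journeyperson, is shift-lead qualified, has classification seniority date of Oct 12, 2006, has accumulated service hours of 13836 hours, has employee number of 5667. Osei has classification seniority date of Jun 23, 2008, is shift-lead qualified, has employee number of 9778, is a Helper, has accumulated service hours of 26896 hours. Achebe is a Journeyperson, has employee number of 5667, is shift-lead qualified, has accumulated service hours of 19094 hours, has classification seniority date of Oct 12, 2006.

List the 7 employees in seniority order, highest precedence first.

Achebe, Kapoor, Osei, Petrov, Ivanova, Okonkwo, Lund

By classification: Achebe and Kapoor (Journeyperson); then Osei, Petrov, Ivanova, Okonkwo and Lund (Helper).
Achebe and Kapoor both have employee number 5667, so the next rule applies.
Achebe and Kapoor both have classification seniority date Oct 12, 2006, so the next rule applies.
Achebe and Kapoor are each shift-lead qualified, so the next rule applies.
Among Achebe and Kapoor, by accumulated service hours (higher first): Achebe (19094 hours) before Kapoor (13836 hours).
Osei, Petrov, Ivanova, Okonkwo and Lund all have employee number 9778, so the next rule applies.
Among Osei, Petrov, Ivanova, Okonkwo and Lund, by classification seniority date (earlier first): Osei and Petrov (Jun 23, 2008) before Ivanova, Okonkwo and Lund (Jul 22, 2012).
Osei and Petrov are each shift-lead qualified, so the next rule applies.
Among Osei and Petrov, by accumulated service hours (higher first): Osei (26896 hours) before Petrov (16456 hours).
Among Ivanova, Okonkwo and Lund, shift-lead qualified before not shift-lead qualified: Ivanova (shift-lead qualified) before Okonkwo and Lund (not shift-lead qualified).
Among Okonkwo and Lund, by accumulated service hours (higher first): Okonkwo (3405 hours) before Lund (3150 hours).
Full order: Achebe, Kapoor, Osei, Petrov, Ivanova, Okonkwo, Lund.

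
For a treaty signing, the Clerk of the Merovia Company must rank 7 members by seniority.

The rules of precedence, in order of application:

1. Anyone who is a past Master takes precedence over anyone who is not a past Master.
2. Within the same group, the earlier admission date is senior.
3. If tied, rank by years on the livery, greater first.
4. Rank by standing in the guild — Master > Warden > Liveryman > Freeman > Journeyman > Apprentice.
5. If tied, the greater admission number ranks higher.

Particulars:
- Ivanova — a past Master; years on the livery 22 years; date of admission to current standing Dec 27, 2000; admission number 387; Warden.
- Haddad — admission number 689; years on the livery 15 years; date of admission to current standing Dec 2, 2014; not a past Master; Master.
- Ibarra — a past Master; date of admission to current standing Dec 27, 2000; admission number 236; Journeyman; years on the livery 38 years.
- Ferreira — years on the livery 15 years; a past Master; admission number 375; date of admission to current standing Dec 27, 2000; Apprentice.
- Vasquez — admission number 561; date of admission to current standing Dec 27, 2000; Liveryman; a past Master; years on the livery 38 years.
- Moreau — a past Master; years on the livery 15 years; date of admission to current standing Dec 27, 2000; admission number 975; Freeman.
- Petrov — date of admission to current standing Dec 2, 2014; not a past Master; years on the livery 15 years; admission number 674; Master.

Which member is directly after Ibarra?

Ivanova

By the first rule: Vasquez, Ibarra, Ivanova, Moreau and Ferreira (each a past Master); then Haddad and Petrov (both not a past Master).
Vasquez, Ibarra, Ivanova, Moreau and Ferreira all have date of admission to current standing Dec 27, 2000, so the next rule applies.
Among Vasquez, Ibarra, Ivanova, Moreau and Ferreira, by years on the livery (higher first): Vasquez and Ibarra (38 years) before Ivanova (22 years) before Moreau and Ferreira (15 years).
Among Vasquez and Ibarra, by standing in the guild: Vasquez (Liveryman) before Ibarra (Journeyman).
Among Moreau and Ferreira, by standing in the guild: Moreau (Freeman) before Ferreira (Apprentice).
Haddad and Petrov both have date of admission to current standing Dec 2, 2014, so the next rule applies.
Haddad and Petrov both have years on the livery 15 years, so the next rule applies.
Haddad and Petrov are each Master, so the next rule applies.
Among Haddad and Petrov, by admission number (higher first): Haddad (689) before Petrov (674).
Order: Vasquez, Ibarra, Ivanova, Moreau, Ferreira, Haddad, Petrov.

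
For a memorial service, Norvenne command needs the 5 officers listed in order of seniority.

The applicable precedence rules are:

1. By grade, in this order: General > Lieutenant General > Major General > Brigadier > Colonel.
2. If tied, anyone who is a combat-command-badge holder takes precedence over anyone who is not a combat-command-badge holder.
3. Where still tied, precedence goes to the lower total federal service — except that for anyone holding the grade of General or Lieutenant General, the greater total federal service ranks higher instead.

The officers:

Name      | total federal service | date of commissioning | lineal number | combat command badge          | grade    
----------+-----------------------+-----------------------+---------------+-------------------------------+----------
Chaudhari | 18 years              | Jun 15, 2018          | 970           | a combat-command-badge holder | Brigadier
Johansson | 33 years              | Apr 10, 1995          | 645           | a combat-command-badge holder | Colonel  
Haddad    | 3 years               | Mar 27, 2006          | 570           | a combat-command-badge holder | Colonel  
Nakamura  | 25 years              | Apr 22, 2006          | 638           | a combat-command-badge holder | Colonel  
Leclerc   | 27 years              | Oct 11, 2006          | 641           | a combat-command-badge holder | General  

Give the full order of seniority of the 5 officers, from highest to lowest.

Leclerc, Chaudhari, Haddad, Nakamura, Johansson

By grade: Leclerc (General); then Chaudhari (Brigadier); then Haddad, Nakamura and Johansson (Colonel).
Haddad, Nakamura and Johansson are each a combat-command-badge holder, so the next rule applies.
Among Haddad, Nakamura and Johansson, by total federal service (lower first): Haddad (3 years) before Nakamura (25 years) before Johansson (33 years).
Full order: Leclerc, Chaudhari, Haddad, Nakamura, Johansson.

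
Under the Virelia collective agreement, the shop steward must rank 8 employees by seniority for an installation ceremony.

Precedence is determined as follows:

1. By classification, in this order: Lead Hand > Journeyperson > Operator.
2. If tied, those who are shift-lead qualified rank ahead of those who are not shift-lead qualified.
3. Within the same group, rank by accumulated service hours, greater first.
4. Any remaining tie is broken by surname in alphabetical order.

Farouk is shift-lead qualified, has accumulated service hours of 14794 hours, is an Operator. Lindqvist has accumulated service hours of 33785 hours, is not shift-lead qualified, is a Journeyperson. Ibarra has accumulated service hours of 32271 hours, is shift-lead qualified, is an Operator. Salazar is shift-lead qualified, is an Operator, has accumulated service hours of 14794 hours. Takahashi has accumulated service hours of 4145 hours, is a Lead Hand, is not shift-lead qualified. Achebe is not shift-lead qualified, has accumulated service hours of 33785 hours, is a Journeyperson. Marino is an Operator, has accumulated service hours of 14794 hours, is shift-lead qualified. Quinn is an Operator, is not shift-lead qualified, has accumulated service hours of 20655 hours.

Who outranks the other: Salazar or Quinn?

By classification: Takahashi (Lead Hand); then Achebe and Lindqvist (Journeyperson); then Ibarra, Farouk, Marino, Salazar and Quinn (Operator).
Achebe and Lindqvist are each not shift-lead qualified, so the next rule applies.
Achebe and Lindqvist both have accumulated service hours 33785 hours, so the next rule applies.
Among Achebe and Lindqvist, alphabetically by surname: Achebe before Lindqvist.
Among Ibarra, Farouk, Marino, Salazar and Quinn, shift-lead qualified before not shift-lead qualified: Ibarra, Farouk, Marino and Salazar (shift-lead qualified) before Quinn (not shift-lead qualified).
Among Ibarra, Farouk, Marino and Salazar, by accumulated service hours (higher first): Ibarra (32271 hours) before Farouk, Marino and Salazar (14794 hours).
Among Farouk, Marino and Salazar, alphabetically by surname: Farouk before Marino before Salazar.
So Salazar takes precedence.

Salazar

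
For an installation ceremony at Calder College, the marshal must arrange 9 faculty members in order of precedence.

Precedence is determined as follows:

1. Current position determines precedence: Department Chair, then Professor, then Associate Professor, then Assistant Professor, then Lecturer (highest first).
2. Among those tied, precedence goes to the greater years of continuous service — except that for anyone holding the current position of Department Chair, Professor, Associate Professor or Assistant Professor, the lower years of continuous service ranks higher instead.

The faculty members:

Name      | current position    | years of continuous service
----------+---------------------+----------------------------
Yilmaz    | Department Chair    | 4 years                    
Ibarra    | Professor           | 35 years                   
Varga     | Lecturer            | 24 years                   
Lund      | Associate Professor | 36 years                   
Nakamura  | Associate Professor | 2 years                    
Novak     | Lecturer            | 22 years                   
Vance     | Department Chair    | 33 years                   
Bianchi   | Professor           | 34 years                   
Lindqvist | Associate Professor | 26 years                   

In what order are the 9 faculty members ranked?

Yilmaz, Vance, Bianchi, Ibarra, Nakamura, Lindqvist, Lund, Varga, Novak

By current position: Yilmaz and Vance (Department Chair); then Bianchi and Ibarra (Professor); then Nakamura, Lindqvist and Lund (Associate Professor); then Varga and Novak (Lecturer).
Among Yilmaz and Vance, by years of continuous service (lower first) (reversed rule for this group): Yilmaz (4 years) before Vance (33 years).
Among Bianchi and Ibarra, by years of continuous service (lower first) (reversed rule for this group): Bianchi (34 years) before Ibarra (35 years).
Among Nakamura, Lindqvist and Lund, by years of continuous service (lower first) (reversed rule for this group): Nakamura (2 years) before Lindqvist (26 years) before Lund (36 years).
Among Varga and Novak, by years of continuous service (higher first): Varga (24 years) before Novak (22 years).
Full order: Yilmaz, Vance, Bianchi, Ibarra, Nakamura, Lindqvist, Lund, Varga, Novak.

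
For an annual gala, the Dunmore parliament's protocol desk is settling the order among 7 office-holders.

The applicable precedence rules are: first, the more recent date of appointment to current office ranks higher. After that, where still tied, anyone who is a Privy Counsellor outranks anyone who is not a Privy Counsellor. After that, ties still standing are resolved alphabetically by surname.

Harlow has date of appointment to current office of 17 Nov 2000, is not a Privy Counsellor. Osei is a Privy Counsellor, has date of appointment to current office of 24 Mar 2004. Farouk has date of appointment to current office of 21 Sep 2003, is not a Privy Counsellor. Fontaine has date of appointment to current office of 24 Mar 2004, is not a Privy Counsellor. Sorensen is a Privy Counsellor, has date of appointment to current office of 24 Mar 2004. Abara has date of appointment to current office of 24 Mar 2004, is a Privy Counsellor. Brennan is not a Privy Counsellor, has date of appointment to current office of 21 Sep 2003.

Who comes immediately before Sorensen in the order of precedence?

Osei

By date of appointment to current office (later first): Abara, Osei, Sorensen and Fontaine (each 24 Mar 2004); then Brennan and Farouk (both 21 Sep 2003); then Harlow (17 Nov 2000).
Among Abara, Osei, Sorensen and Fontaine, a Privy Counsellor before not a Privy Counsellor: Abara, Osei and Sorensen (a Privy Counsellor) before Fontaine (not a Privy Counsellor).
Among Abara, Osei and Sorensen, alphabetically by surname: Abara before Osei before Sorensen.
Brennan and Farouk are each not a Privy Counsellor, so the next rule applies.
Among Brennan and Farouk, alphabetically by surname: Brennan before Farouk.
Order: Abara, Osei, Sorensen, Fontaine, Brennan, Farouk, Harlow.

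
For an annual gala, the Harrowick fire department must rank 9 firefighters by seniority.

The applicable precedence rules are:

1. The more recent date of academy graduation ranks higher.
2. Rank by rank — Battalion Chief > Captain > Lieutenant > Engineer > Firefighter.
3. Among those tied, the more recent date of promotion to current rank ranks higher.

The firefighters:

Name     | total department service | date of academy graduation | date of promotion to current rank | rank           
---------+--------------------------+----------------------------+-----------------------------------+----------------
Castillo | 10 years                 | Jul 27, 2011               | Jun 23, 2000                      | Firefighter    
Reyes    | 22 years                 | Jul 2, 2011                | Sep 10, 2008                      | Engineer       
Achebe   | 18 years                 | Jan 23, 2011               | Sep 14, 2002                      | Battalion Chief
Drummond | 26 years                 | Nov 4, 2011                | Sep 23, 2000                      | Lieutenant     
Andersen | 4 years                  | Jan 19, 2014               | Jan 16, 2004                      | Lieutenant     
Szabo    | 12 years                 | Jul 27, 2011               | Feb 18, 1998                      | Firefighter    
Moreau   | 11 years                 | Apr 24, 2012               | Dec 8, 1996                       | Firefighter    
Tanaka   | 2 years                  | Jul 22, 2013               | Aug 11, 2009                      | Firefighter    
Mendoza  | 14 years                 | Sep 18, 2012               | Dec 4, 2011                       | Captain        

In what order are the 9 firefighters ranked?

By date of academy graduation (later first): Andersen (Jan 19, 2014); then Tanaka (Jul 22, 2013); then Mendoza (Sep 18, 2012); then Moreau (Apr 24, 2012); then Drummond (Nov 4, 2011); then Castillo and Szabo (both Jul 27, 2011); then Reyes (Jul 2, 2011); then Achebe (Jan 23, 2011).
Castillo and Szabo are each Firefighter, so the next rule applies.
Among Castillo and Szabo, by date of promotion to current rank (later first): Castillo (Jun 23, 2000) before Szabo (Feb 18, 1998).
Full order: Andersen, Tanaka, Mendoza, Moreau, Drummond, Castillo, Szabo, Reyes, Achebe.

Andersen, Tanaka, Mendoza, Moreau, Drummond, Castillo, Szabo, Reyes, Achebe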